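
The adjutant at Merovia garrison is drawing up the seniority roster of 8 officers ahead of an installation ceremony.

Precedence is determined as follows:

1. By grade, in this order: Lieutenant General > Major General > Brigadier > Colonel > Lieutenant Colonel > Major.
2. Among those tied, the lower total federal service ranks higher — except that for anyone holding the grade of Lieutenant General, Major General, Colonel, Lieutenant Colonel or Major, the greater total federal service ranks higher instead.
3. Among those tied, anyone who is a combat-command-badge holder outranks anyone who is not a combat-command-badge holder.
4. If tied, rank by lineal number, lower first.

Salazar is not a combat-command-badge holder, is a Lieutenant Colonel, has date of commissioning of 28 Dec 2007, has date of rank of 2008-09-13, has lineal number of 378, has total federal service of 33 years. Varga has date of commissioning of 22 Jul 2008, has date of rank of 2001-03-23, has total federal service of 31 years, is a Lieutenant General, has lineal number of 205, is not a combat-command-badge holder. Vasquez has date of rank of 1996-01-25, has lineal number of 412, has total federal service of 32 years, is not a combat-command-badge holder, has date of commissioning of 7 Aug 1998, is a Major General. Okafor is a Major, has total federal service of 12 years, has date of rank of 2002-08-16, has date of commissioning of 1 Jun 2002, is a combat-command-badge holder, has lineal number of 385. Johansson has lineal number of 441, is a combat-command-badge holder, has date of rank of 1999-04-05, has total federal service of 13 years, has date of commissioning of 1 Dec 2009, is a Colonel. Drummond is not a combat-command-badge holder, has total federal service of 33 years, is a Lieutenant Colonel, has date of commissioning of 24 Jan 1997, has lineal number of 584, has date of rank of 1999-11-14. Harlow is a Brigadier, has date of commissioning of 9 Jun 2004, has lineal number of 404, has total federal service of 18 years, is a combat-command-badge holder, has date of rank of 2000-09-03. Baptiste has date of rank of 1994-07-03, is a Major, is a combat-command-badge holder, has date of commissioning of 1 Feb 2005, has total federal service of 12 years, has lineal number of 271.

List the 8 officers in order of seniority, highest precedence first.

Varga, Vasquez, Harlow, Johansson, Salazar, Drummond, Baptiste, Okafor

By grade: Varga (Lieutenant General); then Vasquez (Major General); then Harlow (Brigadier); then Johansson (Colonel); then Salazar and Drummond (Lieutenant Colonel); then Baptiste and Okafor (Major).
Salazar and Drummond both have total federal service 33 years, so the next rule applies.
Salazar and Drummond are each not a combat-command-badge holder, so the next rule applies.
Among Salazar and Drummond, by lineal number (lower first): Salazar (378) before Drummond (584).
Baptiste and Okafor both have total federal service 12 years, so the next rule applies.
Baptiste and Okafor are each a combat-command-badge holder, so the next rule applies.
Among Baptiste and Okafor, by lineal number (lower first): Baptiste (271) before Okafor (385).
Full order: Varga, Vasquez, Harlow, Johansson, Salazar, Drummond, Baptiste, Okafor.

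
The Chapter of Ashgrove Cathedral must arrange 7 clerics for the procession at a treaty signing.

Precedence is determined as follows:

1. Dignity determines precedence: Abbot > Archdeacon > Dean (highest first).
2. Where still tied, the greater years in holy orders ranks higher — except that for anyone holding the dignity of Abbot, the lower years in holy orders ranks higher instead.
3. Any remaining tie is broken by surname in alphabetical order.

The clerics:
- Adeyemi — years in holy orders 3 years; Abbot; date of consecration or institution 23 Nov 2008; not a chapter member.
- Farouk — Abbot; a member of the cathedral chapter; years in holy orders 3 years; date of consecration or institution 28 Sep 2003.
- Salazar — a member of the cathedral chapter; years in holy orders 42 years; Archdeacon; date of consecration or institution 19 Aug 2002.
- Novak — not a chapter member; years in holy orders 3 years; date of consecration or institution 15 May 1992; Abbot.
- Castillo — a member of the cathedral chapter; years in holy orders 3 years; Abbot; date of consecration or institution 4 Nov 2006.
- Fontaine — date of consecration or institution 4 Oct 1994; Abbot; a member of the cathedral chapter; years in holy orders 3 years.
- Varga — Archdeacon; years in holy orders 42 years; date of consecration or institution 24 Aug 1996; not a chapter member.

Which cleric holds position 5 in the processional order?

Novak

By dignity: Adeyemi, Castillo, Farouk, Fontaine and Novak (Abbot); then Salazar and Varga (Archdeacon).
Adeyemi, Castillo, Farouk, Fontaine and Novak all have years in holy orders 3 years, so the next rule applies.
Among Adeyemi, Castillo, Farouk, Fontaine and Novak, alphabetically by surname: Adeyemi before Castillo before Farouk before Fontaine before Novak.
Salazar and Varga both have years in holy orders 42 years, so the next rule applies.
Among Salazar and Varga, alphabetically by surname: Salazar before Varga.
Order: Adeyemi, Castillo, Farouk, Fontaine, Novak, Salazar, Varga.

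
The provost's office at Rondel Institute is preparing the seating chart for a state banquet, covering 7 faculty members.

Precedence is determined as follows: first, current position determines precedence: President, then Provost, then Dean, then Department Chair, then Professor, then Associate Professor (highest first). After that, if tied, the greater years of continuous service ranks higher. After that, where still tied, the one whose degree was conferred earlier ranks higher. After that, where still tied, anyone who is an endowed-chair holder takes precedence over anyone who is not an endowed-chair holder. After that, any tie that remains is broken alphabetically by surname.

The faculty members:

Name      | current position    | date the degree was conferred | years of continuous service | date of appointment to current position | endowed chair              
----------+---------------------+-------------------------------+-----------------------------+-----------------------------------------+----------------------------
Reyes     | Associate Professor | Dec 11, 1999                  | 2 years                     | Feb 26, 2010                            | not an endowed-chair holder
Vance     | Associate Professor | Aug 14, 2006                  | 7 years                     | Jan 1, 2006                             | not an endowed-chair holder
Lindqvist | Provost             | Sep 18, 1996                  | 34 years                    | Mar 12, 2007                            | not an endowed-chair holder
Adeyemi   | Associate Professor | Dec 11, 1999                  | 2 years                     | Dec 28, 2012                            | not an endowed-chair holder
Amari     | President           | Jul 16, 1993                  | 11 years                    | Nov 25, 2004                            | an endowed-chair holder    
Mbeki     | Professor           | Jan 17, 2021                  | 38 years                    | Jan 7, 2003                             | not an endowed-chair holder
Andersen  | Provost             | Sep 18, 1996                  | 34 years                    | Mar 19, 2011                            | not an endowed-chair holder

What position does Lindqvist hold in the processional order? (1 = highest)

By current position: Amari (President); then Andersen and Lindqvist (Provost); then Mbeki (Professor); then Vance, Adeyemi and Reyes (Associate Professor).
Andersen and Lindqvist both have years of continuous service 34 years, so the next rule applies.
Andersen and Lindqvist both have date the degree was conferred Sep 18, 1996, so the next rule applies.
Andersen and Lindqvist are each not an endowed-chair holder, so the next rule applies.
Among Andersen and Lindqvist, alphabetically by surname: Andersen before Lindqvist.
Among Vance, Adeyemi and Reyes, by years of continuous service (higher first): Vance (7 years) before Adeyemi and Reyes (2 years).
Adeyemi and Reyes both have date the degree was conferred Dec 11, 1999, so the next rule applies.
Adeyemi and Reyes are each not an endowed-chair holder, so the next rule applies.
Among Adeyemi and Reyes, alphabetically by surname: Adeyemi before Reyes.
Order: Amari, Andersen, Lindqvist, Mbeki, Vance, Adeyemi, Reyes. So position 3.

3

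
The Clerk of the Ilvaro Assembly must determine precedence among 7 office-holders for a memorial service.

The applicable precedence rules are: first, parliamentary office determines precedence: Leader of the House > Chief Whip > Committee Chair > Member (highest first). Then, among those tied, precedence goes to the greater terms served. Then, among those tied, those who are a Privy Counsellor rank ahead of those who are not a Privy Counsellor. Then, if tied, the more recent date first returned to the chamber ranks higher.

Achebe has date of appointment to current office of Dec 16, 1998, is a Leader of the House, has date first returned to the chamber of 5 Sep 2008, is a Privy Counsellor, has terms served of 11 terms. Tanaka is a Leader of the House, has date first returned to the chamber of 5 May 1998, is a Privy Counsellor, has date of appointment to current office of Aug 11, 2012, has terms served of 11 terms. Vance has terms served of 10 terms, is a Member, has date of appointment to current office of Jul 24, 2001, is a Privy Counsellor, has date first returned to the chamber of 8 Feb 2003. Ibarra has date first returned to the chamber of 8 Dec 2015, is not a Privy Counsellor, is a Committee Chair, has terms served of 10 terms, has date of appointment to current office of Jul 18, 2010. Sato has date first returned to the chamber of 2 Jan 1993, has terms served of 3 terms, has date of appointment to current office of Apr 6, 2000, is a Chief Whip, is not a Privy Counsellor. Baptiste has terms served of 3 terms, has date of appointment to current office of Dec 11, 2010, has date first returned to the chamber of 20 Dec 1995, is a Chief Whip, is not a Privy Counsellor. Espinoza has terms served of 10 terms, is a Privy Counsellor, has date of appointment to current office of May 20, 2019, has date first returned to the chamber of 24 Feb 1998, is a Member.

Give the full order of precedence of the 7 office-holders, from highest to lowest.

By parliamentary office: Achebe and Tanaka (Leader of the House); then Baptiste and Sato (Chief Whip); then Ibarra (Committee Chair); then Vance and Espinoza (Member).
Achebe and Tanaka both have terms served 11 terms, so the next rule applies.
Achebe and Tanaka are each a Privy Counsellor, so the next rule applies.
Among Achebe and Tanaka, by date first returned to the chamber (later first): Achebe (5 Sep 2008) before Tanaka (5 May 1998).
Baptiste and Sato both have terms served 3 terms, so the next rule applies.
Baptiste and Sato are each not a Privy Counsellor, so the next rule applies.
Among Baptiste and Sato, by date first returned to the chamber (later first): Baptiste (20 Dec 1995) before Sato (2 Jan 1993).
Vance and Espinoza both have terms served 10 terms, so the next rule applies.
Vance and Espinoza are each a Privy Counsellor, so the next rule applies.
Among Vance and Espinoza, by date first returned to the chamber (later first): Vance (8 Feb 2003) before Espinoza (24 Feb 1998).
Full order: Achebe, Tanaka, Baptiste, Sato, Ibarra, Vance, Espinoza.

Achebe, Tanaka, Baptiste, Sato, Ibarra, Vance, Espinoza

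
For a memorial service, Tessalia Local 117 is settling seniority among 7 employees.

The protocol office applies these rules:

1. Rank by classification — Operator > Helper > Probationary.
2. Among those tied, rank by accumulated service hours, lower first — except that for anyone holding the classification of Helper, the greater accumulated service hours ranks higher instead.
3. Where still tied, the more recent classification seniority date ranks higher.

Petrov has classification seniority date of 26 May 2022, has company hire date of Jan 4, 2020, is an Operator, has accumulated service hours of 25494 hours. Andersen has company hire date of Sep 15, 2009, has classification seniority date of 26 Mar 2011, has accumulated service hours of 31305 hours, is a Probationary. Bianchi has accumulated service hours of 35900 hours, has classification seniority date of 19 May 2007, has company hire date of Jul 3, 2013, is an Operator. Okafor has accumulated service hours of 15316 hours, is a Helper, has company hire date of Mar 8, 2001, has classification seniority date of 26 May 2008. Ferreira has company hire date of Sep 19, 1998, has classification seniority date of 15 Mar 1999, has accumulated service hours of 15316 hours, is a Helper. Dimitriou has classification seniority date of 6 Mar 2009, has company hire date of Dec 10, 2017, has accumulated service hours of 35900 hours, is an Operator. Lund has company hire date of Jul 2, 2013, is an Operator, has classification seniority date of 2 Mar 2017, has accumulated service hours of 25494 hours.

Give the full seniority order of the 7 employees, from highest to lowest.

Petrov, Lund, Dimitriou, Bianchi, Okafor, Ferreira, Andersen

By classification: Petrov, Lund, Dimitriou and Bianchi (Operator); then Okafor and Ferreira (Helper); then Andersen (Probationary).
Among Petrov, Lund, Dimitriou and Bianchi, by accumulated service hours (lower first): Petrov and Lund (25494 hours) before Dimitriou and Bianchi (35900 hours).
Among Petrov and Lund, by classification seniority date (later first): Petrov (26 May 2022) before Lund (2 Mar 2017).
Among Dimitriou and Bianchi, by classification seniority date (later first): Dimitriou (6 Mar 2009) before Bianchi (19 May 2007).
Okafor and Ferreira both have accumulated service hours 15316 hours, so the next rule applies.
Among Okafor and Ferreira, by classification seniority date (later first): Okafor (26 May 2008) before Ferreira (15 Mar 1999).
Full order: Petrov, Lund, Dimitriou, Bianchi, Okafor, Ferreira, Andersen.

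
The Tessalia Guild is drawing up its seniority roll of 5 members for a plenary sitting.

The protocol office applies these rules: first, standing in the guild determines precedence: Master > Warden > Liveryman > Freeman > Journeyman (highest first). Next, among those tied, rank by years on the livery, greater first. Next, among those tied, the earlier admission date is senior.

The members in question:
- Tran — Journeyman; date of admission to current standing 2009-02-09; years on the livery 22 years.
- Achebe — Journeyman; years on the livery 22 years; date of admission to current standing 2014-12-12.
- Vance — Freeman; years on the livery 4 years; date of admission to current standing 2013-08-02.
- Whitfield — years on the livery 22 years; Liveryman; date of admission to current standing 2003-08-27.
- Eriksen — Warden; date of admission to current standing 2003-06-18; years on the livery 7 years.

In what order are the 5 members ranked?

By standing in the guild: Eriksen (Warden); then Whitfield (Liveryman); then Vance (Freeman); then Tran and Achebe (Journeyman).
Tran and Achebe both have years on the livery 22 years, so the next rule applies.
Among Tran and Achebe, by date of admission to current standing (earlier first): Tran (2009-02-09) before Achebe (2014-12-12).
Full order: Eriksen, Whitfield, Vance, Tran, Achebe.

Eriksen, Whitfield, Vance, Tran, Achebe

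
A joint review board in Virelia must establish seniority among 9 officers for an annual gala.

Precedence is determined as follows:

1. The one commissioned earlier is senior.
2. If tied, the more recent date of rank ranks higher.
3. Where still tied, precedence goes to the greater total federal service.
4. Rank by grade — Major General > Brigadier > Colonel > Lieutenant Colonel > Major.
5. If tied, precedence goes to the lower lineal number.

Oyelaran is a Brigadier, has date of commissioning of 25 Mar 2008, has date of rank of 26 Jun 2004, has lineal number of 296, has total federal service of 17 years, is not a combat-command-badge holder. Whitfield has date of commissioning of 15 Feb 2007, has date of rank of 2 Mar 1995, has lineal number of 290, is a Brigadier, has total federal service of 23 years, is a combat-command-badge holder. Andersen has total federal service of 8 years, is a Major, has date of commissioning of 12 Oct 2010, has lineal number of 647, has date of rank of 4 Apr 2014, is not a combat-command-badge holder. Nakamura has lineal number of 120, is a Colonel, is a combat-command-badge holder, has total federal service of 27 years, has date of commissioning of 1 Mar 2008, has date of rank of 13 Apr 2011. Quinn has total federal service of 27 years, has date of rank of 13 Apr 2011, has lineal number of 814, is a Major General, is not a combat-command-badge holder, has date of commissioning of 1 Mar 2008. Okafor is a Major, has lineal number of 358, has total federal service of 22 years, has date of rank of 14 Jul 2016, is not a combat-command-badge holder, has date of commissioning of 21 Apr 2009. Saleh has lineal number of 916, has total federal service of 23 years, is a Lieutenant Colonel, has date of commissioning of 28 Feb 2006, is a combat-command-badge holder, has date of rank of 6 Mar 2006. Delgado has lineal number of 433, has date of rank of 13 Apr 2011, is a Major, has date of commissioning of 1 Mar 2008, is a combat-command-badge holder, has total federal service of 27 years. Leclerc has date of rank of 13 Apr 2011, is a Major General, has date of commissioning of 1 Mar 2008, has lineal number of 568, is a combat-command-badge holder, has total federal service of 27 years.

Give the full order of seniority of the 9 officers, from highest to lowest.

Saleh, Whitfield, Leclerc, Quinn, Nakamura, Delgado, Oyelaran, Okafor, Andersen

By date of commissioning (earlier first): Saleh (28 Feb 2006); then Whitfield (15 Feb 2007); then Leclerc, Quinn, Nakamura and Delgado (each 1 Mar 2008); then Oyelaran (25 Mar 2008); then Okafor (21 Apr 2009); then Andersen (12 Oct 2010).
Leclerc, Quinn, Nakamura and Delgado all have date of rank 13 Apr 2011, so the next rule applies.
Leclerc, Quinn, Nakamura and Delgado all have total federal service 27 years, so the next rule applies.
Among Leclerc, Quinn, Nakamura and Delgado, by grade: Leclerc and Quinn (Major General) before Nakamura (Colonel) before Delgado (Major).
Among Leclerc and Quinn, by lineal number (lower first): Leclerc (568) before Quinn (814).
Full order: Saleh, Whitfield, Leclerc, Quinn, Nakamura, Delgado, Oyelaran, Okafor, Andersen.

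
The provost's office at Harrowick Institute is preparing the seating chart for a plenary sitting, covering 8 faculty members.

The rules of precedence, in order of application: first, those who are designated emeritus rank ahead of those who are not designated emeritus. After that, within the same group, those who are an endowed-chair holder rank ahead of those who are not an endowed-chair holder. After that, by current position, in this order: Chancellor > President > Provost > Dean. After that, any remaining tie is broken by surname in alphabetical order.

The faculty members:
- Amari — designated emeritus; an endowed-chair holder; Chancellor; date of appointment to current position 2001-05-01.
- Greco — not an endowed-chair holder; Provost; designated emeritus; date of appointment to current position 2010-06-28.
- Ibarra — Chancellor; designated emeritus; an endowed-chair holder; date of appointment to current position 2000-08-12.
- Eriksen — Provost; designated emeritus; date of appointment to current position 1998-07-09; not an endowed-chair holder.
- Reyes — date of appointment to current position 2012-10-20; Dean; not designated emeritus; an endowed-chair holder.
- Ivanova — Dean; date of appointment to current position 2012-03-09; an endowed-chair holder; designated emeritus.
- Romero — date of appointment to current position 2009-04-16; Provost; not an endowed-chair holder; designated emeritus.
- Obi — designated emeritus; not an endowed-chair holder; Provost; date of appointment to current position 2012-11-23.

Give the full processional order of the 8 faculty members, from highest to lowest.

Amari, Ibarra, Ivanova, Eriksen, Greco, Obi, Romero, Reyes

By the first rule: Amari, Ibarra, Ivanova, Eriksen, Greco, Obi and Romero (each designated emeritus); then Reyes (not designated emeritus).
Among Amari, Ibarra, Ivanova, Eriksen, Greco, Obi and Romero, an endowed-chair holder before not an endowed-chair holder: Amari, Ibarra and Ivanova (an endowed-chair holder) before Eriksen, Greco, Obi and Romero (not an endowed-chair holder).
Among Amari, Ibarra and Ivanova, by current position: Amari and Ibarra (Chancellor) before Ivanova (Dean).
Among Amari and Ibarra, alphabetically by surname: Amari before Ibarra.
Eriksen, Greco, Obi and Romero are each Provost, so the next rule applies.
Among Eriksen, Greco, Obi and Romero, alphabetically by surname: Eriksen before Greco before Obi before Romero.
Full order: Amari, Ibarra, Ivanova, Eriksen, Greco, Obi, Romero, Reyes.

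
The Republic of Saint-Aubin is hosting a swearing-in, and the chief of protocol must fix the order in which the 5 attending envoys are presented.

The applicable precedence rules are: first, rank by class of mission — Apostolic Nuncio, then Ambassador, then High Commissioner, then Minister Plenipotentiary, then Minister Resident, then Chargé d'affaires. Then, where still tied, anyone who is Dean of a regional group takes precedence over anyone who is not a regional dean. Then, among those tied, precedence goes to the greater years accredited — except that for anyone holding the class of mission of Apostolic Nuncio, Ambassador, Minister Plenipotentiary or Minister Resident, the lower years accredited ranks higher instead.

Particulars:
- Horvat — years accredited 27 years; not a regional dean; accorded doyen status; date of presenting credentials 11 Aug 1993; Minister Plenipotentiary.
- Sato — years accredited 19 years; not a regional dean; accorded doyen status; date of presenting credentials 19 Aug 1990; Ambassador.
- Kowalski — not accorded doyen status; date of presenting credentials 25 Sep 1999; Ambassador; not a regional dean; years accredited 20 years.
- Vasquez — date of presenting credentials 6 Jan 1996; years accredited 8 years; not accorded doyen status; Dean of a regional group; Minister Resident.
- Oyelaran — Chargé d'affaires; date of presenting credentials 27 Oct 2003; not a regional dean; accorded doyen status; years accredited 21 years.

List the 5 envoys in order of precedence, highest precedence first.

By class of mission: Sato and Kowalski (Ambassador); then Horvat (Minister Plenipotentiary); then Vasquez (Minister Resident); then Oyelaran (Chargé d'affaires).
Sato and Kowalski are each not a regional dean, so the next rule applies.
Among Sato and Kowalski, by years accredited (lower first) (reversed rule for this group): Sato (19 years) before Kowalski (20 years).
Full order: Sato, Kowalski, Horvat, Vasquez, Oyelaran.

Sato, Kowalski, Horvat, Vasquez, Oyelaran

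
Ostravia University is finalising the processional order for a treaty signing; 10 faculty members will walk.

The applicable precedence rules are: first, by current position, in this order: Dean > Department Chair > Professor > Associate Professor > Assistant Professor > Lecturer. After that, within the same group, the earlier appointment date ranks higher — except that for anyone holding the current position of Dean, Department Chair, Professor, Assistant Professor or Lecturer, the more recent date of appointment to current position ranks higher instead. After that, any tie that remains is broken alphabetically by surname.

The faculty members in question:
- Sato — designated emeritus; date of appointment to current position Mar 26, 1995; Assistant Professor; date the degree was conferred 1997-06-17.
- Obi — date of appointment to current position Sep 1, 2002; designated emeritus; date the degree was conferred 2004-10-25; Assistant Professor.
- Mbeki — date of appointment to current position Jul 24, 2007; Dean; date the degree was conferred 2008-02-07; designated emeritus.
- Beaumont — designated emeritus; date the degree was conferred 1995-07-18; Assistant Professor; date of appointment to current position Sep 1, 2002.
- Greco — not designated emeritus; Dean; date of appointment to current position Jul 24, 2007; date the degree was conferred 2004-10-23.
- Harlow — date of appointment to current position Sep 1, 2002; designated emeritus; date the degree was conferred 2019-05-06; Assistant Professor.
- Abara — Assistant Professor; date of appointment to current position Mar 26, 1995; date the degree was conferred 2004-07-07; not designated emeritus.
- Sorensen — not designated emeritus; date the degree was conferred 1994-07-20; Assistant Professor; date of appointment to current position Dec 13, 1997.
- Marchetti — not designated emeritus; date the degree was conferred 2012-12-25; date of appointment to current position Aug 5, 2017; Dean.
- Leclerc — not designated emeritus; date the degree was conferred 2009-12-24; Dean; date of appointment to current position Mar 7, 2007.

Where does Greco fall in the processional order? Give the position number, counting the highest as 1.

2

By current position: Marchetti, Greco, Mbeki and Leclerc (Dean); then Beaumont, Harlow, Obi, Sorensen, Abara and Sato (Assistant Professor).
Among Marchetti, Greco, Mbeki and Leclerc, by date of appointment to current position (later first) (reversed rule for this group): Marchetti (Aug 5, 2017) before Greco and Mbeki (Jul 24, 2007) before Leclerc (Mar 7, 2007).
Among Greco and Mbeki, alphabetically by surname: Greco before Mbeki.
Among Beaumont, Harlow, Obi, Sorensen, Abara and Sato, by date of appointment to current position (later first) (reversed rule for this group): Beaumont, Harlow and Obi (Sep 1, 2002) before Sorensen (Dec 13, 1997) before Abara and Sato (Mar 26, 1995).
Among Beaumont, Harlow and Obi, alphabetically by surname: Beaumont before Harlow before Obi.
Among Abara and Sato, alphabetically by surname: Abara before Sato.
Order: Marchetti, Greco, Mbeki, Leclerc, Beaumont, Harlow, Obi, Sorensen, Abara, Sato. So position 2.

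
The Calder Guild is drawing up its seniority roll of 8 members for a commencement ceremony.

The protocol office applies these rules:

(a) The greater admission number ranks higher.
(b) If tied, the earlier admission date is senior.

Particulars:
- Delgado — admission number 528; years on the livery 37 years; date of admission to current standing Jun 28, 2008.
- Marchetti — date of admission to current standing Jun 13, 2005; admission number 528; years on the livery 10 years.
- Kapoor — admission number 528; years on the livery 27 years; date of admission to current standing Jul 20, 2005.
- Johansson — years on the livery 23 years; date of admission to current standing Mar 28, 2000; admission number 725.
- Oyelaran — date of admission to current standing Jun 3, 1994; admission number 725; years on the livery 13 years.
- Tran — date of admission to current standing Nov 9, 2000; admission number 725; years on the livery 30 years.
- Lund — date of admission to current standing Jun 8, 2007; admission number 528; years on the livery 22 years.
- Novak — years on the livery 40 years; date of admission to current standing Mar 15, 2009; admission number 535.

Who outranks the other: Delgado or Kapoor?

By admission number (higher first): Oyelaran, Johansson and Tran (each 725); then Novak (535); then Marchetti, Kapoor, Lund and Delgado (each 528).
Among Oyelaran, Johansson and Tran, by date of admission to current standing (earlier first): Oyelaran (Jun 3, 1994) before Johansson (Mar 28, 2000) before Tran (Nov 9, 2000).
Among Marchetti, Kapoor, Lund and Delgado, by date of admission to current standing (earlier first): Marchetti (Jun 13, 2005) before Kapoor (Jul 20, 2005) before Lund (Jun 8, 2007) before Delgado (Jun 28, 2008).
So Kapoor takes precedence.

Kapoor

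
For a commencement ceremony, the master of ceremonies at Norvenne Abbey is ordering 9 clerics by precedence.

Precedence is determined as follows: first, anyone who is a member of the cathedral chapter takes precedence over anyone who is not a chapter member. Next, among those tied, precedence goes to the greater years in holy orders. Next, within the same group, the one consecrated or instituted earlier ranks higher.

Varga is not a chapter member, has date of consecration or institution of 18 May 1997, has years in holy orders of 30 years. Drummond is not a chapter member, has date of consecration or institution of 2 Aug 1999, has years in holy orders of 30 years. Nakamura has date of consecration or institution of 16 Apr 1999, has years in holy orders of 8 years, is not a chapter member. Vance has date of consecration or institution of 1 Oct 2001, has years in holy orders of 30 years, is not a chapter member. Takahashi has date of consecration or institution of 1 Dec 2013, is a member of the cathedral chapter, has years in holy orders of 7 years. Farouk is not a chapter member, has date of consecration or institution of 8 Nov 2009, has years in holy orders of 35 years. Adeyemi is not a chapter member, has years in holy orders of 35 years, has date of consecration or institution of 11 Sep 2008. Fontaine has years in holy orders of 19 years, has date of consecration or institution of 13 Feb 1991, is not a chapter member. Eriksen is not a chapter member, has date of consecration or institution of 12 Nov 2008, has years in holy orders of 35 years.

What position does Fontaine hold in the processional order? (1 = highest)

8

By the first rule: Takahashi (a member of the cathedral chapter); then Adeyemi, Eriksen, Farouk, Varga, Drummond, Vance, Fontaine and Nakamura (each not a chapter member).
Among Adeyemi, Eriksen, Farouk, Varga, Drummond, Vance, Fontaine and Nakamura, by years in holy orders (higher first): Adeyemi, Eriksen and Farouk (35 years) before Varga, Drummond and Vance (30 years) before Fontaine (19 years) before Nakamura (8 years).
Among Adeyemi, Eriksen and Farouk, by date of consecration or institution (earlier first): Adeyemi (11 Sep 2008) before Eriksen (12 Nov 2008) before Farouk (8 Nov 2009).
Among Varga, Drummond and Vance, by date of consecration or institution (earlier first): Varga (18 May 1997) before Drummond (2 Aug 1999) before Vance (1 Oct 2001).
Order: Takahashi, Adeyemi, Eriksen, Farouk, Varga, Drummond, Vance, Fontaine, Nakamura. So position 8.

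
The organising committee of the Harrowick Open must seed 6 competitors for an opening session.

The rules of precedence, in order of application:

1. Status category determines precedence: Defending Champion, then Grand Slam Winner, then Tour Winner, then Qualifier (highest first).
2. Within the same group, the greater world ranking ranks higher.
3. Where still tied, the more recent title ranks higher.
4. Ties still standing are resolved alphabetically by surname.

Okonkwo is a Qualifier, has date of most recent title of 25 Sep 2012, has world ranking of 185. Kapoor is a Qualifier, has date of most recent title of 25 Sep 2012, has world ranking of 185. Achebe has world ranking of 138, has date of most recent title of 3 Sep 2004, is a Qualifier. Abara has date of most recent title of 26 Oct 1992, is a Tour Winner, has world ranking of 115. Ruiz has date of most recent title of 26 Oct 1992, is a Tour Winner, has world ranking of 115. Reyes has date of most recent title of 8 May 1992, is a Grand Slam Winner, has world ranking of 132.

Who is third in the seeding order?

By status category: Reyes (Grand Slam Winner); then Abara and Ruiz (Tour Winner); then Kapoor, Okonkwo and Achebe (Qualifier).
Abara and Ruiz both have world ranking 115, so the next rule applies.
Abara and Ruiz both have date of most recent title 26 Oct 1992, so the next rule applies.
Among Abara and Ruiz, alphabetically by surname: Abara before Ruiz.
Among Kapoor, Okonkwo and Achebe, by world ranking (higher first): Kapoor and Okonkwo (185) before Achebe (138).
Kapoor and Okonkwo both have date of most recent title 25 Sep 2012, so the next rule applies.
Among Kapoor and Okonkwo, alphabetically by surname: Kapoor before Okonkwo.
Order: Reyes, Abara, Ruiz, Kapoor, Okonkwo, Achebe.

Ruiz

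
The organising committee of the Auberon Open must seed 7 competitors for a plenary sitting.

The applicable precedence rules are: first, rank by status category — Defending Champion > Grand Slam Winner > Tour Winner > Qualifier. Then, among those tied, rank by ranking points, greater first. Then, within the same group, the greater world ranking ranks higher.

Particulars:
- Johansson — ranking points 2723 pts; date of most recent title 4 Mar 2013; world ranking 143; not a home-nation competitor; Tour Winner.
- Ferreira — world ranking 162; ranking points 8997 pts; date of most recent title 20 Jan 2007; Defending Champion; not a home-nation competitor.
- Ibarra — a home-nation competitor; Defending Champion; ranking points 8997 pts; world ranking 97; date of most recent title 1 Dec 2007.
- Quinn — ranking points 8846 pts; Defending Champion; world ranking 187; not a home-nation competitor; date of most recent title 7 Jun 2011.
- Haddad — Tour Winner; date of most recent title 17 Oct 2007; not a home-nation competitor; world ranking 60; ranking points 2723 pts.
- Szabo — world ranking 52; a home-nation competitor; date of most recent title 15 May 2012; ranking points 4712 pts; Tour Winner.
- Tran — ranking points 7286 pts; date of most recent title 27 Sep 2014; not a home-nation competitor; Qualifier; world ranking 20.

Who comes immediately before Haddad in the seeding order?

Johansson

By status category: Ferreira, Ibarra and Quinn (Defending Champion); then Szabo, Johansson and Haddad (Tour Winner); then Tran (Qualifier).
Among Ferreira, Ibarra and Quinn, by ranking points (higher first): Ferreira and Ibarra (8997 pts) before Quinn (8846 pts).
Among Ferreira and Ibarra, by world ranking (higher first): Ferreira (162) before Ibarra (97).
Among Szabo, Johansson and Haddad, by ranking points (higher first): Szabo (4712 pts) before Johansson and Haddad (2723 pts).
Among Johansson and Haddad, by world ranking (higher first): Johansson (143) before Haddad (60).
Order: Ferreira, Ibarra, Quinn, Szabo, Johansson, Haddad, Tran.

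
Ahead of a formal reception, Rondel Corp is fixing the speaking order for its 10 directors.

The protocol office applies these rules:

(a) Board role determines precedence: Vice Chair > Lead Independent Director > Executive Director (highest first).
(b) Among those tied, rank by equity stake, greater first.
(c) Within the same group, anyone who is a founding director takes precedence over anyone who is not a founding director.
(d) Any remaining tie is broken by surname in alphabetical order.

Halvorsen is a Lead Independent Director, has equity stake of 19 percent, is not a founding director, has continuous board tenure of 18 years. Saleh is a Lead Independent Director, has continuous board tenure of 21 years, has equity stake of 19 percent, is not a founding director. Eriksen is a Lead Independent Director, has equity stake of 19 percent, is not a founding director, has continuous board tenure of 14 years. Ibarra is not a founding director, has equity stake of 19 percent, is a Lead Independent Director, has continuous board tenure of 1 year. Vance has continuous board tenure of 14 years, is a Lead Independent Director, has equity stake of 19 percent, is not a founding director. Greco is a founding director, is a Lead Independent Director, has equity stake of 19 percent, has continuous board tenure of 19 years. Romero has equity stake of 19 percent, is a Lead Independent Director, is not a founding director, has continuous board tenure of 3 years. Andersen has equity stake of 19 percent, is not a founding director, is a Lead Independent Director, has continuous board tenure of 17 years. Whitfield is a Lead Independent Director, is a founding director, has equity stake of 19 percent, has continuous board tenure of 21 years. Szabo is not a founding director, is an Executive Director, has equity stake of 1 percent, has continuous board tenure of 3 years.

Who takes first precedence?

Greco

By board role: Greco, Whitfield, Andersen, Eriksen, Halvorsen, Ibarra, Romero, Saleh and Vance (Lead Independent Director); then Szabo (Executive Director).
Greco, Whitfield, Andersen, Eriksen, Halvorsen, Ibarra, Romero, Saleh and Vance all have equity stake 19 percent, so the next rule applies.
Among Greco, Whitfield, Andersen, Eriksen, Halvorsen, Ibarra, Romero, Saleh and Vance, a founding director before not a founding director: Greco and Whitfield (a founding director) before Andersen, Eriksen, Halvorsen, Ibarra, Romero, Saleh and Vance (not a founding director).
Among Greco and Whitfield, alphabetically by surname: Greco before Whitfield.
Among Andersen, Eriksen, Halvorsen, Ibarra, Romero, Saleh and Vance, alphabetically by surname: Andersen before Eriksen before Halvorsen before Ibarra before Romero before Saleh before Vance.
Order: Greco, Whitfield, Andersen, Eriksen, Halvorsen, Ibarra, Romero, Saleh, Vance, Szabo.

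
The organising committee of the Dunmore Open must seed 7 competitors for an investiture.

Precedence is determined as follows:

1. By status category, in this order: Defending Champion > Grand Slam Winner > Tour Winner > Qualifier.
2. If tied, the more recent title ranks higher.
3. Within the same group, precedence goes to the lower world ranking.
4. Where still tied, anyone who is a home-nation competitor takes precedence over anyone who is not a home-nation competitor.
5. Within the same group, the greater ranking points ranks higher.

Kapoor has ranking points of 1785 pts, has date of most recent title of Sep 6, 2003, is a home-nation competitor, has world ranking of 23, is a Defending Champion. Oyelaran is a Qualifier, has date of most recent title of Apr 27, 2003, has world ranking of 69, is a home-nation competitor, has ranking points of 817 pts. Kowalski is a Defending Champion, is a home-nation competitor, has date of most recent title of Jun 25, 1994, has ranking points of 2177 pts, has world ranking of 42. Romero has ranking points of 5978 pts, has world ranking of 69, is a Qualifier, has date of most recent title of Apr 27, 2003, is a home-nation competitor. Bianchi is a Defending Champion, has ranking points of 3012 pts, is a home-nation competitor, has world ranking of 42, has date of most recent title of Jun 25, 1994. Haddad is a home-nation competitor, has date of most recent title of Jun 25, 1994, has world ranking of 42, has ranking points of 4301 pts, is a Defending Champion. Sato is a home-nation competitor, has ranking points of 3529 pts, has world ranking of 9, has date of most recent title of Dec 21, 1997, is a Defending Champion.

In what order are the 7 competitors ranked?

Kapoor, Sato, Haddad, Bianchi, Kowalski, Romero, Oyelaran

By status category: Kapoor, Sato, Haddad, Bianchi and Kowalski (Defending Champion); then Romero and Oyelaran (Qualifier).
Among Kapoor, Sato, Haddad, Bianchi and Kowalski, by date of most recent title (later first): Kapoor (Sep 6, 2003) before Sato (Dec 21, 1997) before Haddad, Bianchi and Kowalski (Jun 25, 1994).
Haddad, Bianchi and Kowalski all have world ranking 42, so the next rule applies.
Haddad, Bianchi and Kowalski are each a home-nation competitor, so the next rule applies.
Among Haddad, Bianchi and Kowalski, by ranking points (higher first): Haddad (4301 pts) before Bianchi (3012 pts) before Kowalski (2177 pts).
Romero and Oyelaran both have date of most recent title Apr 27, 2003, so the next rule applies.
Romero and Oyelaran both have world ranking 69, so the next rule applies.
Romero and Oyelaran are each a home-nation competitor, so the next rule applies.
Among Romero and Oyelaran, by ranking points (higher first): Romero (5978 pts) before Oyelaran (817 pts).
Full order: Kapoor, Sato, Haddad, Bianchi, Kowalski, Romero, Oyelaran.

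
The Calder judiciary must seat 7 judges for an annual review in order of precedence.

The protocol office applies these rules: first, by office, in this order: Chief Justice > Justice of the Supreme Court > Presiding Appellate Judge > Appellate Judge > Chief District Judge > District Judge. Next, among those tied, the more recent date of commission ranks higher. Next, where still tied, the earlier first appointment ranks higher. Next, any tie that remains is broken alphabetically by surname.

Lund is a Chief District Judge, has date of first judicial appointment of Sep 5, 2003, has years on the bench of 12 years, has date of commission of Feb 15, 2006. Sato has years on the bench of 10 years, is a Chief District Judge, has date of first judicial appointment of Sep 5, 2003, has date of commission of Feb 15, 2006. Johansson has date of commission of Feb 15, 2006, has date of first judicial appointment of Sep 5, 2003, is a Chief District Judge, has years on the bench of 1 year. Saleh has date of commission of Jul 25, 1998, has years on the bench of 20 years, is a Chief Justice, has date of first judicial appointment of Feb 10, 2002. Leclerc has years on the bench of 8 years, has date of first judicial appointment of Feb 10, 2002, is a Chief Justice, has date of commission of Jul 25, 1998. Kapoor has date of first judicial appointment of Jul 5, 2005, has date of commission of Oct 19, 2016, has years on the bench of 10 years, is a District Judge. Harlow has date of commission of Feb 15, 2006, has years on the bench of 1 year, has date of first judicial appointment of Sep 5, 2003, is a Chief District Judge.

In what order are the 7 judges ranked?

By office: Leclerc and Saleh (Chief Justice); then Harlow, Johansson, Lund and Sato (Chief District Judge); then Kapoor (District Judge).
Leclerc and Saleh both have date of commission Jul 25, 1998, so the next rule applies.
Leclerc and Saleh both have date of first judicial appointment Feb 10, 2002, so the next rule applies.
Among Leclerc and Saleh, alphabetically by surname: Leclerc before Saleh.
Harlow, Johansson, Lund and Sato all have date of commission Feb 15, 2006, so the next rule applies.
Harlow, Johansson, Lund and Sato all have date of first judicial appointment Sep 5, 2003, so the next rule applies.
Among Harlow, Johansson, Lund and Sato, alphabetically by surname: Harlow before Johansson before Lund before Sato.
Full order: Leclerc, Saleh, Harlow, Johansson, Lund, Sato, Kapoor.

Leclerc, Saleh, Harlow, Johansson, Lund, Sato, Kapoor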